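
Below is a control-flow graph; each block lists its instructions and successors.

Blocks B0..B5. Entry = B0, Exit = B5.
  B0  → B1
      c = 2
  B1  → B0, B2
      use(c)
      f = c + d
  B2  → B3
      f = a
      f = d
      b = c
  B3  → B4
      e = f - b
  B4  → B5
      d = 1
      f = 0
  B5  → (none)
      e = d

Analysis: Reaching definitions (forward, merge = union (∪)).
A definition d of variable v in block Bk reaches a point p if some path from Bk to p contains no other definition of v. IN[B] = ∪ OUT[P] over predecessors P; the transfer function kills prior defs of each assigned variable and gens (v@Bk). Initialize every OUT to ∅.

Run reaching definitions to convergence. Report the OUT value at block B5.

Per-block solution:
  B0: | IN={c@B0, f@B1} | OUT={c@B0, f@B1}
  B1: | IN={c@B0, f@B1} | OUT={c@B0, f@B1}
  B2: | IN={c@B0, f@B1} | OUT={b@B2, c@B0, f@B2}
  B3: | IN={b@B2, c@B0, f@B2} | OUT={b@B2, c@B0, e@B3, f@B2}
  B4: | IN={b@B2, c@B0, e@B3, f@B2} | OUT={b@B2, c@B0, d@B4, e@B3, f@B4}
  B5: | IN={b@B2, c@B0, d@B4, e@B3, f@B4} | OUT={b@B2, c@B0, d@B4, e@B5, f@B4}

Merge at B5: IN[B5] = OUT[B4] = {b@B2, c@B0, d@B4, e@B3, f@B4}
Applying B5's transfer function to that IN value gives OUT[B5] (row B5 above).

Answer: {b@B2, c@B0, d@B4, e@B5, f@B4}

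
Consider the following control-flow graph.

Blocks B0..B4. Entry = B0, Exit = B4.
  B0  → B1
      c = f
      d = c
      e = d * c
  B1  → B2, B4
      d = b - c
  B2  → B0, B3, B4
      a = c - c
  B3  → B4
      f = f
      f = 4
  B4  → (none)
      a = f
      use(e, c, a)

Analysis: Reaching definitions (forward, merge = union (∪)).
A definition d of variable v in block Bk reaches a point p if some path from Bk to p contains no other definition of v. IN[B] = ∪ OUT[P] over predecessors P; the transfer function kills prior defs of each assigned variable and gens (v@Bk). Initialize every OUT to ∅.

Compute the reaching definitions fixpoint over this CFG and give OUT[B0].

Fixpoint table:
  B0: | IN={a@B2, c@B0, d@B1, e@B0} | OUT={a@B2, c@B0, d@B0, e@B0}
  B1: | IN={a@B2, c@B0, d@B0, e@B0} | OUT={a@B2, c@B0, d@B1, e@B0}
  B2: | IN={a@B2, c@B0, d@B1, e@B0} | OUT={a@B2, c@B0, d@B1, e@B0}
  B3: | IN={a@B2, c@B0, d@B1, e@B0} | OUT={a@B2, c@B0, d@B1, e@B0, f@B3}
  B4: | IN={a@B2, c@B0, d@B1, e@B0, f@B3} | OUT={a@B4, c@B0, d@B1, e@B0, f@B3}

Merge at B0 (entry node, so the boundary value {} is joined with the incoming edge(s)): IN[B0] = {} ⊔ OUT[B2] = {a@B2, c@B0, d@B1, e@B0}
Applying B0's transfer function to that IN value gives OUT[B0] (row B0 above).

Answer: {a@B2, c@B0, d@B0, e@B0}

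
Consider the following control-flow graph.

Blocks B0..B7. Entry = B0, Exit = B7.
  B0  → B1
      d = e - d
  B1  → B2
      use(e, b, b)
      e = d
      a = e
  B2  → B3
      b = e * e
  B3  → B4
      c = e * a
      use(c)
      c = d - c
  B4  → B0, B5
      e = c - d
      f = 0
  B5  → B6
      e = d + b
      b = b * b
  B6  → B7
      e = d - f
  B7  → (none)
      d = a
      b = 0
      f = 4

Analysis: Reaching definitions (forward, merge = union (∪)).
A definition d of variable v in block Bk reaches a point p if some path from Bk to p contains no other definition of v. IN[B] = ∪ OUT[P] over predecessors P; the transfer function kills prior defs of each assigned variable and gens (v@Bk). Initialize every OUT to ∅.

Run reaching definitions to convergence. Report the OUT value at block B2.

Converged values:
  B0: | IN={a@B1, b@B2, c@B3, d@B0, e@B4, f@B4} | OUT={a@B1, b@B2, c@B3, d@B0, e@B4, f@B4}
  B1: | IN={a@B1, b@B2, c@B3, d@B0, e@B4, f@B4} | OUT={a@B1, b@B2, c@B3, d@B0, e@B1, f@B4}
  B2: | IN={a@B1, b@B2, c@B3, d@B0, e@B1, f@B4} | OUT={a@B1, b@B2, c@B3, d@B0, e@B1, f@B4}
  B3: | IN={a@B1, b@B2, c@B3, d@B0, e@B1, f@B4} | OUT={a@B1, b@B2, c@B3, d@B0, e@B1, f@B4}
  B4: | IN={a@B1, b@B2, c@B3, d@B0, e@B1, f@B4} | OUT={a@B1, b@B2, c@B3, d@B0, e@B4, f@B4}
  B5: | IN={a@B1, b@B2, c@B3, d@B0, e@B4, f@B4} | OUT={a@B1, b@B5, c@B3, d@B0, e@B5, f@B4}
  B6: | IN={a@B1, b@B5, c@B3, d@B0, e@B5, f@B4} | OUT={a@B1, b@B5, c@B3, d@B0, e@B6, f@B4}
  B7: | IN={a@B1, b@B5, c@B3, d@B0, e@B6, f@B4} | OUT={a@B1, b@B7, c@B3, d@B7, e@B6, f@B7}

Merge at B2: IN[B2] = OUT[B1] = {a@B1, b@B2, c@B3, d@B0, e@B1, f@B4}
Applying B2's transfer function to that IN value gives OUT[B2] (row B2 above).

Answer: {a@B1, b@B2, c@B3, d@B0, e@B1, f@B4}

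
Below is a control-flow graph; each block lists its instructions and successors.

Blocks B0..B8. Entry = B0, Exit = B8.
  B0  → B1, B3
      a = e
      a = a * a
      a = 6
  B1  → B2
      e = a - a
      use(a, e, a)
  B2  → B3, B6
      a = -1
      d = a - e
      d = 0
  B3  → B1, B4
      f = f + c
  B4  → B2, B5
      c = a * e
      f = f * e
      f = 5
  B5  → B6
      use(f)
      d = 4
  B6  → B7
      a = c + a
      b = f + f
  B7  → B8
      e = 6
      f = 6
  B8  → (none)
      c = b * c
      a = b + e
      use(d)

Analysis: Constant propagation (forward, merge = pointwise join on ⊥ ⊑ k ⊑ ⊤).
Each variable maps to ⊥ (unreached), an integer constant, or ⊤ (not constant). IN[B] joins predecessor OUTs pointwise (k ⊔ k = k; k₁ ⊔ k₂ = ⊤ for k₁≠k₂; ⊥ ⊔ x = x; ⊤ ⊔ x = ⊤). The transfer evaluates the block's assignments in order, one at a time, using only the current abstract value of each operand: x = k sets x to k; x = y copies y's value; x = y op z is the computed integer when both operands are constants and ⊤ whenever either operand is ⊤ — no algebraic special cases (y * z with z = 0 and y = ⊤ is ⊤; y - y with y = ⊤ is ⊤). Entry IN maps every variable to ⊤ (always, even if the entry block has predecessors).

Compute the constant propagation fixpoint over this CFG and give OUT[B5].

Answer: {a: ⊤, b: ⊤, c: ⊤, d: 4, e: ⊤, f: 5}

Trace:
Per-block solution:
  B0:  IN=(all ⊤)  OUT={a:6; rest ⊤}
  B1:  IN=(all ⊤)  OUT=(all ⊤)
  B2:  IN=(all ⊤)  OUT={a:-1, d:0; rest ⊤}
  B3:  IN=(all ⊤)  OUT=(all ⊤)
  B4:  IN=(all ⊤)  OUT={f:5; rest ⊤}
  B5:  IN={f:5; rest ⊤}  OUT={d:4, f:5; rest ⊤}
  B6:  IN=(all ⊤)  OUT=(all ⊤)
  B7:  IN=(all ⊤)  OUT={e:6, f:6; rest ⊤}
  B8:  IN={e:6, f:6; rest ⊤}  OUT={e:6, f:6; rest ⊤}

Merge at B5: IN[B5] = OUT[B4] = {a: ⊤, b: ⊤, c: ⊤, d: ⊤, e: ⊤, f: 5}
Applying B5's transfer function to that IN value gives OUT[B5] (row B5 above).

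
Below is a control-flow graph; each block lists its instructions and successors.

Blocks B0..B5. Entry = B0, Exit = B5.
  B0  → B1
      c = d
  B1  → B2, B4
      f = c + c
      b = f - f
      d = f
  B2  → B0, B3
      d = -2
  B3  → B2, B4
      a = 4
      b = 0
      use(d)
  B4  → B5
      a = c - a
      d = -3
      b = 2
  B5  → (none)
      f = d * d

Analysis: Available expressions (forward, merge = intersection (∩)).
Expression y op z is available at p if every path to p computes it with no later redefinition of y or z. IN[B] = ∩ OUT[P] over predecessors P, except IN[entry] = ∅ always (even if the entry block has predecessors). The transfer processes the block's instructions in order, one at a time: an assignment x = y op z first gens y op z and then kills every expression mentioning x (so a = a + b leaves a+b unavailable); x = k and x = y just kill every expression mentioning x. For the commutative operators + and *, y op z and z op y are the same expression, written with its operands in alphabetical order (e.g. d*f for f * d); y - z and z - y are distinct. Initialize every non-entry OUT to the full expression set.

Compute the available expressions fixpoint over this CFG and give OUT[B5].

Per-block solution:
  B0: | IN={} | OUT={}
  B1: | IN={} | OUT={c+c, f-f}
  B2: | IN={c+c, f-f} | OUT={c+c, f-f}
  B3: | IN={c+c, f-f} | OUT={c+c, f-f}
  B4: | IN={c+c, f-f} | OUT={c+c, f-f}
  B5: | IN={c+c, f-f} | OUT={c+c, d*d}

Merge at B5: IN[B5] = OUT[B4] = {c+c, f-f}
Applying B5's transfer function to that IN value gives OUT[B5] (row B5 above).

Answer: {c+c, d*d}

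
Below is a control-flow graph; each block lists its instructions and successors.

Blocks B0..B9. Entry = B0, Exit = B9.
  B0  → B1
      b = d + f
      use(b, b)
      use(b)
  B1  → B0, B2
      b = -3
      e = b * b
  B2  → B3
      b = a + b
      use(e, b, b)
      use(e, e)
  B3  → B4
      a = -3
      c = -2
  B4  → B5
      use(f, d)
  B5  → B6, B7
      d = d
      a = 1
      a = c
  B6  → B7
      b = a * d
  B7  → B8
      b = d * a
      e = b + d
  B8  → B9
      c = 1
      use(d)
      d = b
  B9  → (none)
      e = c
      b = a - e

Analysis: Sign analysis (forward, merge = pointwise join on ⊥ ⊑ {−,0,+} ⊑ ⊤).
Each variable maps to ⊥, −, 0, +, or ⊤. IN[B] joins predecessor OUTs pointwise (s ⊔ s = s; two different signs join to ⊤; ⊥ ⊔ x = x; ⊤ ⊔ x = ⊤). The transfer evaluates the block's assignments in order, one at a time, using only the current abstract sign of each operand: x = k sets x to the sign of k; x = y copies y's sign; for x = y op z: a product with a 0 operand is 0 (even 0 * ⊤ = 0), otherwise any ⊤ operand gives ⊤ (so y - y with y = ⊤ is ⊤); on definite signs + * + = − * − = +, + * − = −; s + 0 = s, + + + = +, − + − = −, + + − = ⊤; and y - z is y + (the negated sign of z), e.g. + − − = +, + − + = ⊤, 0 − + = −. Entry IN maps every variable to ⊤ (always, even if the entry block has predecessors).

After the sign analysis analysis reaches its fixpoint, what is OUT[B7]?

Answer: {a: -, b: ⊤, c: -, d: ⊤, e: ⊤, f: ⊤}

Derivation:
Fixpoint table:
  B0:   IN=(all ⊤)   OUT=(all ⊤)
  B1:   IN=(all ⊤)   OUT={b:-, e:+; rest ⊤}
  B2:   IN={b:-, e:+; rest ⊤}   OUT={e:+; rest ⊤}
  B3:   IN={e:+; rest ⊤}   OUT={a:-, c:-, e:+; rest ⊤}
  B4:   IN={a:-, c:-, e:+; rest ⊤}   OUT={a:-, c:-, e:+; rest ⊤}
  B5:   IN={a:-, c:-, e:+; rest ⊤}   OUT={a:-, c:-, e:+; rest ⊤}
  B6:   IN={a:-, c:-, e:+; rest ⊤}   OUT={a:-, c:-, e:+; rest ⊤}
  B7:   IN={a:-, c:-, e:+; rest ⊤}   OUT={a:-, c:-; rest ⊤}
  B8:   IN={a:-, c:-; rest ⊤}   OUT={a:-, c:+; rest ⊤}
  B9:   IN={a:-, c:+; rest ⊤}   OUT={a:-, b:-, c:+, e:+; rest ⊤}

Merge at B7: IN[B7] = OUT[B5] ⊔ OUT[B6] = {a: -, b: ⊤, c: -, d: ⊤, e: +, f: ⊤}
Applying B7's transfer function to that IN value gives OUT[B7] (row B7 above).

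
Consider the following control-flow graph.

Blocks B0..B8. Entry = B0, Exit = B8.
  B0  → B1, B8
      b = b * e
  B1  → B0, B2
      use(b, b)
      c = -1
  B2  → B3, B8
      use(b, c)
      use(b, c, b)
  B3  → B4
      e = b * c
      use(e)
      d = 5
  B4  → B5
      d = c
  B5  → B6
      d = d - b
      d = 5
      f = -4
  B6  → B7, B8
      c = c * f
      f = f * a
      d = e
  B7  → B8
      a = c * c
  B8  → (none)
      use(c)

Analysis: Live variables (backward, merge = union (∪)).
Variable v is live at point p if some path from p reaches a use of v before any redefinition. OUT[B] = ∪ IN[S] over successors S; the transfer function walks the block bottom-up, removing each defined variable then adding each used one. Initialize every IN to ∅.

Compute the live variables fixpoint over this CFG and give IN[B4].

Fixpoint table:
  B0:  IN={a, b, c, e}  OUT={a, b, c, e}
  B1:  IN={a, b, e}  OUT={a, b, c, e}
  B2:  IN={a, b, c}  OUT={a, b, c}
  B3:  IN={a, b, c}  OUT={a, b, c, e}
  B4:  IN={a, b, c, e}  OUT={a, b, c, d, e}
  B5:  IN={a, b, c, d, e}  OUT={a, c, e, f}
  B6:  IN={a, c, e, f}  OUT={c}
  B7:  IN={c}  OUT={c}
  B8:  IN={c}  OUT={}

Merge at B4: OUT[B4] = IN[B5] = {a, b, c, d, e}
Applying B4's transfer function to that OUT value gives IN[B4] (row B4 above).

Answer: {a, b, c, e}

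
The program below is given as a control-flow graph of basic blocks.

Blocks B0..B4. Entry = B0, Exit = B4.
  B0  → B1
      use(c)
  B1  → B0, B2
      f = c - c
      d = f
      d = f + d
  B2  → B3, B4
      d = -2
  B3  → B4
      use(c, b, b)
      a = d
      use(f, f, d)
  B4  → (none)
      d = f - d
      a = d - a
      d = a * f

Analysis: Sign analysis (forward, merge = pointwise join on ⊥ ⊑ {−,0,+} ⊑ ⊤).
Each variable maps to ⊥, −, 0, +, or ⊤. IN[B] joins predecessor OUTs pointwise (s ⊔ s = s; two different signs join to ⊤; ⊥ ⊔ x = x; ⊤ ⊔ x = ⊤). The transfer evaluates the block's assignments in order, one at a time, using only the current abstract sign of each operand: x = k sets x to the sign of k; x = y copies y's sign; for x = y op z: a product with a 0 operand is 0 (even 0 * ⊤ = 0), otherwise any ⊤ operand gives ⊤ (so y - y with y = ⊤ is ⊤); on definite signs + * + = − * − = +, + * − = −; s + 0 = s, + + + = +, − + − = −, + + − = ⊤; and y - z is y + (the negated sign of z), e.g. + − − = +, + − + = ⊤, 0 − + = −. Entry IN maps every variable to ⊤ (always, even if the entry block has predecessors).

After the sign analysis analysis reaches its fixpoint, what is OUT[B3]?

Answer: {a: -, b: ⊤, c: ⊤, d: -, e: ⊤, f: ⊤}

Working:
Per-block solution:
  B0:  IN=(all ⊤)  OUT=(all ⊤)
  B1:  IN=(all ⊤)  OUT=(all ⊤)
  B2:  IN=(all ⊤)  OUT={d:-; rest ⊤}
  B3:  IN={d:-; rest ⊤}  OUT={a:-, d:-; rest ⊤}
  B4:  IN={d:-; rest ⊤}  OUT=(all ⊤)

Merge at B3: IN[B3] = OUT[B2] = {a: ⊤, b: ⊤, c: ⊤, d: -, e: ⊤, f: ⊤}
Applying B3's transfer function to that IN value gives OUT[B3] (row B3 above).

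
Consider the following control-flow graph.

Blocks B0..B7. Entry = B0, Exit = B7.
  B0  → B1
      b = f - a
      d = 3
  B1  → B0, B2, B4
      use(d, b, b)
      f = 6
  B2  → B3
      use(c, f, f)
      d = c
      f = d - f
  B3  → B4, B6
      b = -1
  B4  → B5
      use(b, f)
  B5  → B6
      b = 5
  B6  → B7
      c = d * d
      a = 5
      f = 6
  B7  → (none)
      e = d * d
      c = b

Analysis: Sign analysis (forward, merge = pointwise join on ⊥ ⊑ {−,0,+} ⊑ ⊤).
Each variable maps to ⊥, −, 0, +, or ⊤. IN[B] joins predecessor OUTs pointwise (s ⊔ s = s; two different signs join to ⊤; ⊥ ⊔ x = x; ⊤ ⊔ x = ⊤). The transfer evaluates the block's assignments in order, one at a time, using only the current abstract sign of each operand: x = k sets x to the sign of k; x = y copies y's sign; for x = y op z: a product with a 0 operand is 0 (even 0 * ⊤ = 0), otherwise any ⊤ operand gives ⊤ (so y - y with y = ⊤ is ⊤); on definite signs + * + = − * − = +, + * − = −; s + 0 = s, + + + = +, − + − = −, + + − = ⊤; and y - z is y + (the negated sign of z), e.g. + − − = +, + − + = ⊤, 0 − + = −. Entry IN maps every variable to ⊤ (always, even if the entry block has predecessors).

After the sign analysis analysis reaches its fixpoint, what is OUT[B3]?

Per-block solution:
  B0:   IN=(all ⊤)   OUT={d:+; rest ⊤}
  B1:   IN={d:+; rest ⊤}   OUT={d:+, f:+; rest ⊤}
  B2:   IN={d:+, f:+; rest ⊤}   OUT=(all ⊤)
  B3:   IN=(all ⊤)   OUT={b:-; rest ⊤}
  B4:   IN=(all ⊤)   OUT=(all ⊤)
  B5:   IN=(all ⊤)   OUT={b:+; rest ⊤}
  B6:   IN=(all ⊤)   OUT={a:+, f:+; rest ⊤}
  B7:   IN={a:+, f:+; rest ⊤}   OUT={a:+, f:+; rest ⊤}

Merge at B3: IN[B3] = OUT[B2] = {a: ⊤, b: ⊤, c: ⊤, d: ⊤, e: ⊤, f: ⊤}
Applying B3's transfer function to that IN value gives OUT[B3] (row B3 above).

Answer: {a: ⊤, b: -, c: ⊤, d: ⊤, e: ⊤, f: ⊤}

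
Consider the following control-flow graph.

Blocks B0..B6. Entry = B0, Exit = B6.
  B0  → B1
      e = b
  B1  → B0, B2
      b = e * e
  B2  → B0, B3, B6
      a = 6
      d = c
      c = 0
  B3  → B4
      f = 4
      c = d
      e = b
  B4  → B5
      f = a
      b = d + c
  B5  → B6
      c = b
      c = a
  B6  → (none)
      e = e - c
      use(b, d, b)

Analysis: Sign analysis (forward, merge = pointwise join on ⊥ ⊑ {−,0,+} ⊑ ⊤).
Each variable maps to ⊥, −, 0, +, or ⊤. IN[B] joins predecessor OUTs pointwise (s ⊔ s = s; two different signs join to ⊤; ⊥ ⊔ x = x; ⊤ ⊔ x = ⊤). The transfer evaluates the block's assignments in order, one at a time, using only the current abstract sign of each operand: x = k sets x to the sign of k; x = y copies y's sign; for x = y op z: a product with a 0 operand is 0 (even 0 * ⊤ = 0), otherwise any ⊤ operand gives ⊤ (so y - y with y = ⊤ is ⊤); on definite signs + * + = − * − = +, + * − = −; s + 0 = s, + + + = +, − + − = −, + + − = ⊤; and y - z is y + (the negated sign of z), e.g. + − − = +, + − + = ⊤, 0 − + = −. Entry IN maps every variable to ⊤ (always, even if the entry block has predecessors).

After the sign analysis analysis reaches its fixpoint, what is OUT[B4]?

Per-block solution:
  B0:   IN=(all ⊤)   OUT=(all ⊤)
  B1:   IN=(all ⊤)   OUT=(all ⊤)
  B2:   IN=(all ⊤)   OUT={a:+, c:0; rest ⊤}
  B3:   IN={a:+, c:0; rest ⊤}   OUT={a:+, f:+; rest ⊤}
  B4:   IN={a:+, f:+; rest ⊤}   OUT={a:+, f:+; rest ⊤}
  B5:   IN={a:+, f:+; rest ⊤}   OUT={a:+, c:+, f:+; rest ⊤}
  B6:   IN={a:+; rest ⊤}   OUT={a:+; rest ⊤}

Merge at B4: IN[B4] = OUT[B3] = {a: +, b: ⊤, c: ⊤, d: ⊤, e: ⊤, f: +}
Applying B4's transfer function to that IN value gives OUT[B4] (row B4 above).

Answer: {a: +, b: ⊤, c: ⊤, d: ⊤, e: ⊤, f: +}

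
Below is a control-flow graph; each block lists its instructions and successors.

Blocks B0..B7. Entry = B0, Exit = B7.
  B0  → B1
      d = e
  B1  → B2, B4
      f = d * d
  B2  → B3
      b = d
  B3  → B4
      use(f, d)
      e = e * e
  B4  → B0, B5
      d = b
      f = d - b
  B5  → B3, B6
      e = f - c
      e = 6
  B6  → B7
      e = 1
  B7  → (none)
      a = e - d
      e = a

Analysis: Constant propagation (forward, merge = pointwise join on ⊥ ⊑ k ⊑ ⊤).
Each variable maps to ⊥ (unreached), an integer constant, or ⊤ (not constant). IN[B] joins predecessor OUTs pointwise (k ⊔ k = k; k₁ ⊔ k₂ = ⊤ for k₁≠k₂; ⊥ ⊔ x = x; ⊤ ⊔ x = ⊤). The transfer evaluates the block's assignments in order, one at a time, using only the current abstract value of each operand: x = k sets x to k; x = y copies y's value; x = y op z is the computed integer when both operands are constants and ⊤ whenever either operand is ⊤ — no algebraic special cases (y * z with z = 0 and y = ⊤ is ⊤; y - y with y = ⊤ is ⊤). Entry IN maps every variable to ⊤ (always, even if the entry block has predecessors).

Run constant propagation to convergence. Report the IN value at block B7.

Answer: {a: ⊤, b: ⊤, c: ⊤, d: ⊤, e: 1, f: ⊤}

Trace:
Converged values:
  B0:  IN=(all ⊤)  OUT=(all ⊤)
  B1:  IN=(all ⊤)  OUT=(all ⊤)
  B2:  IN=(all ⊤)  OUT=(all ⊤)
  B3:  IN=(all ⊤)  OUT=(all ⊤)
  B4:  IN=(all ⊤)  OUT=(all ⊤)
  B5:  IN=(all ⊤)  OUT={e:6; rest ⊤}
  B6:  IN={e:6; rest ⊤}  OUT={e:1; rest ⊤}
  B7:  IN={e:1; rest ⊤}  OUT=(all ⊤)

Merge at B7: IN[B7] = OUT[B6] = {a: ⊤, b: ⊤, c: ⊤, d: ⊤, e: 1, f: ⊤}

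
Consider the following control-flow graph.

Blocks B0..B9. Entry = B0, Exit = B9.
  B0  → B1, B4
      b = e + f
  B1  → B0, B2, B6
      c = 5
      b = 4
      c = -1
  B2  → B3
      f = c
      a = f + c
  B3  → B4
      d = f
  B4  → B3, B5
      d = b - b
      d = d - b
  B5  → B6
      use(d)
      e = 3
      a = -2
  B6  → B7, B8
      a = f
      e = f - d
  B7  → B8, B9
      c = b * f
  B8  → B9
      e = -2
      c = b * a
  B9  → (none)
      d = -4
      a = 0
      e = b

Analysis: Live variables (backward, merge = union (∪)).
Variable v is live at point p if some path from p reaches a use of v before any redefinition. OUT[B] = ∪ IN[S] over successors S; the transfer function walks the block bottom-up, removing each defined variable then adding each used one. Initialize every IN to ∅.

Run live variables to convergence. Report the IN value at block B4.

Answer: {b, f}

Derivation:
Fixpoint table:
  B0:  IN={d, e, f}  OUT={b, d, e, f}
  B1:  IN={d, e, f}  OUT={b, c, d, e, f}
  B2:  IN={b, c}  OUT={b, f}
  B3:  IN={b, f}  OUT={b, f}
  B4:  IN={b, f}  OUT={b, d, f}
  B5:  IN={b, d, f}  OUT={b, d, f}
  B6:  IN={b, d, f}  OUT={a, b, f}
  B7:  IN={a, b, f}  OUT={a, b}
  B8:  IN={a, b}  OUT={b}
  B9:  IN={b}  OUT={}

Merge at B4: OUT[B4] = IN[B3] ⊔ IN[B5] = {b, d, f}
Applying B4's transfer function to that OUT value gives IN[B4] (row B4 above).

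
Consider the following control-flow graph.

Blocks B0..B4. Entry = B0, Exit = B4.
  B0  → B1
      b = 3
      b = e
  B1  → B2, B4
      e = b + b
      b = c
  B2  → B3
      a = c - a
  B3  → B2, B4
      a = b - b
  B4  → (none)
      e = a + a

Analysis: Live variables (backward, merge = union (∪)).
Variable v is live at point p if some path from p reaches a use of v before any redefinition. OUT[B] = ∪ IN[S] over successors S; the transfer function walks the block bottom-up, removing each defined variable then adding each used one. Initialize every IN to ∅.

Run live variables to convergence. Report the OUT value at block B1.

Converged values:
  B0:  IN={a, c, e}  OUT={a, b, c}
  B1:  IN={a, b, c}  OUT={a, b, c}
  B2:  IN={a, b, c}  OUT={b, c}
  B3:  IN={b, c}  OUT={a, b, c}
  B4:  IN={a}  OUT={}

Merge at B1: OUT[B1] = IN[B2] ⊔ IN[B4] = {a, b, c}

Answer: {a, b, c}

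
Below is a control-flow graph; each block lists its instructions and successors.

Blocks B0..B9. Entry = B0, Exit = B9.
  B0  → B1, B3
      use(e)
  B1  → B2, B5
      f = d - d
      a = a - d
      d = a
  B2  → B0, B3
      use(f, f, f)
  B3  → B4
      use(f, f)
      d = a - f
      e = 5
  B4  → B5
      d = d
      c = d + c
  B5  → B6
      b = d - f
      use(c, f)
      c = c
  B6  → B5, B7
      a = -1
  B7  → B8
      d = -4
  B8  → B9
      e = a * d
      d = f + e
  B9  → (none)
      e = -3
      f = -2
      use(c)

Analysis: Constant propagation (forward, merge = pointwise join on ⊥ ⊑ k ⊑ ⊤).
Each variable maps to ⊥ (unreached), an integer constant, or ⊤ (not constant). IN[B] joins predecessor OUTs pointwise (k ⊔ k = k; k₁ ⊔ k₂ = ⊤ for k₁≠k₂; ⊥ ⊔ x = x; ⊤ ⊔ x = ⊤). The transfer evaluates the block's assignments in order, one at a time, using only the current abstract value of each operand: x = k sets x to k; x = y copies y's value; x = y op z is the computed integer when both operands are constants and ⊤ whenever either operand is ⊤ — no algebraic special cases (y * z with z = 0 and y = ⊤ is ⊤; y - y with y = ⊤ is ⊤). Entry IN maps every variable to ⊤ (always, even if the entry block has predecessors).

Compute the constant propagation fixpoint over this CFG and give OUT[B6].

Answer: {a: -1, b: ⊤, c: ⊤, d: ⊤, e: ⊤, f: ⊤}

Working:
Converged values:
  B0:   IN=(all ⊤)   OUT=(all ⊤)
  B1:   IN=(all ⊤)   OUT=(all ⊤)
  B2:   IN=(all ⊤)   OUT=(all ⊤)
  B3:   IN=(all ⊤)   OUT={e:5; rest ⊤}
  B4:   IN={e:5; rest ⊤}   OUT={e:5; rest ⊤}
  B5:   IN=(all ⊤)   OUT=(all ⊤)
  B6:   IN=(all ⊤)   OUT={a:-1; rest ⊤}
  B7:   IN={a:-1; rest ⊤}   OUT={a:-1, d:-4; rest ⊤}
  B8:   IN={a:-1, d:-4; rest ⊤}   OUT={a:-1, e:4; rest ⊤}
  B9:   IN={a:-1, e:4; rest ⊤}   OUT={a:-1, e:-3, f:-2; rest ⊤}

Merge at B6: IN[B6] = OUT[B5] = {a: ⊤, b: ⊤, c: ⊤, d: ⊤, e: ⊤, f: ⊤}
Applying B6's transfer function to that IN value gives OUT[B6] (row B6 above).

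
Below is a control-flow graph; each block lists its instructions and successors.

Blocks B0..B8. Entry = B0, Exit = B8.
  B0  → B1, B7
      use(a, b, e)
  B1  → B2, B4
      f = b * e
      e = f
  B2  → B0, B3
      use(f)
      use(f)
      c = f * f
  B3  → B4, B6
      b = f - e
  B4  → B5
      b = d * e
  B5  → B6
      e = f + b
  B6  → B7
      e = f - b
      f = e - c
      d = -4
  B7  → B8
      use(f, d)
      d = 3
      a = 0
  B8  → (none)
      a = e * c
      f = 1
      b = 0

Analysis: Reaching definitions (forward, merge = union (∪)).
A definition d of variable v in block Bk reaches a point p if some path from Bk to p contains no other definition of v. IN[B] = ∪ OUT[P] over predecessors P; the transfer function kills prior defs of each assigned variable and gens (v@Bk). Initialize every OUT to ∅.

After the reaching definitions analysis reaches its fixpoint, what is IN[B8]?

Fixpoint table:
  B0: | IN={c@B2, e@B1, f@B1} | OUT={c@B2, e@B1, f@B1}
  B1: | IN={c@B2, e@B1, f@B1} | OUT={c@B2, e@B1, f@B1}
  B2: | IN={c@B2, e@B1, f@B1} | OUT={c@B2, e@B1, f@B1}
  B3: | IN={c@B2, e@B1, f@B1} | OUT={b@B3, c@B2, e@B1, f@B1}
  B4: | IN={b@B3, c@B2, e@B1, f@B1} | OUT={b@B4, c@B2, e@B1, f@B1}
  B5: | IN={b@B4, c@B2, e@B1, f@B1} | OUT={b@B4, c@B2, e@B5, f@B1}
  B6: | IN={b@B3, b@B4, c@B2, e@B1, e@B5, f@B1} | OUT={b@B3, b@B4, c@B2, d@B6, e@B6, f@B6}
  B7: | IN={b@B3, b@B4, c@B2, d@B6, e@B1, e@B6, f@B1, f@B6} | OUT={a@B7, b@B3, b@B4, c@B2, d@B7, e@B1, e@B6, f@B1, f@B6}
  B8: | IN={a@B7, b@B3, b@B4, c@B2, d@B7, e@B1, e@B6, f@B1, f@B6} | OUT={a@B8, b@B8, c@B2, d@B7, e@B1, e@B6, f@B8}

Merge at B8: IN[B8] = OUT[B7] = {a@B7, b@B3, b@B4, c@B2, d@B7, e@B1, e@B6, f@B1, f@B6}

Answer: {a@B7, b@B3, b@B4, c@B2, d@B7, e@B1, e@B6, f@B1, f@B6}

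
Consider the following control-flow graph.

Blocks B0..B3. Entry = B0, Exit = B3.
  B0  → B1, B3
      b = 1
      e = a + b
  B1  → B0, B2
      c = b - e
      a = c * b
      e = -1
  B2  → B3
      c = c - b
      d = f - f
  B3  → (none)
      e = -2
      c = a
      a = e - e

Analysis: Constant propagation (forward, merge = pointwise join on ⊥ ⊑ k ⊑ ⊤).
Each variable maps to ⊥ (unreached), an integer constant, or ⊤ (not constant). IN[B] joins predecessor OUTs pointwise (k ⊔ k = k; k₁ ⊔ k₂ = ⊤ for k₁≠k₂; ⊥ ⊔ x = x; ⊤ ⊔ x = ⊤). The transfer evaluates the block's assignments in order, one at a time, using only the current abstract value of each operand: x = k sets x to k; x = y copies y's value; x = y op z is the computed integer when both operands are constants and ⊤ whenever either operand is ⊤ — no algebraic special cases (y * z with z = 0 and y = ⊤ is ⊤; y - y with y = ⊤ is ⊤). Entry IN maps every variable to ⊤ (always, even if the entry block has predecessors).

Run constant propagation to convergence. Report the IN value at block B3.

Answer: {a: ⊤, b: 1, c: ⊤, d: ⊤, e: ⊤, f: ⊤}

Working:
Converged values:
  B0: | IN=(all ⊤) | OUT={b:1; rest ⊤}
  B1: | IN={b:1; rest ⊤} | OUT={b:1, e:-1; rest ⊤}
  B2: | IN={b:1, e:-1; rest ⊤} | OUT={b:1, e:-1; rest ⊤}
  B3: | IN={b:1; rest ⊤} | OUT={a:0, b:1, e:-2; rest ⊤}

Merge at B3: IN[B3] = OUT[B0] ⊔ OUT[B2] = {a: ⊤, b: 1, c: ⊤, d: ⊤, e: ⊤, f: ⊤}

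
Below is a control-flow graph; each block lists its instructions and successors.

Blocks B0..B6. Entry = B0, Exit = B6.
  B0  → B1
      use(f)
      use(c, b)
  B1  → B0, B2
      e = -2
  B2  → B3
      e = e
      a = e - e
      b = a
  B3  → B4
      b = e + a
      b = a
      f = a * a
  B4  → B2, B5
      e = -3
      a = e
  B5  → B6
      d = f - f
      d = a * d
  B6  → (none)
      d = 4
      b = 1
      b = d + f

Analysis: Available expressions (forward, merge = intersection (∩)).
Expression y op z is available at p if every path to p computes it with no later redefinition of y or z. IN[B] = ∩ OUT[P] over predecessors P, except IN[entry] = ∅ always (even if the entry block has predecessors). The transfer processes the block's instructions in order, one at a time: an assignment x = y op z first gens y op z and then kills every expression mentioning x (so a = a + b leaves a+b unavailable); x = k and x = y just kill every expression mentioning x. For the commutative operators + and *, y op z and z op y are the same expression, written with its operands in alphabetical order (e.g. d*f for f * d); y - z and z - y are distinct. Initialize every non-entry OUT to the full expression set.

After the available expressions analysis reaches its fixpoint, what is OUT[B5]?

Converged values:
  B0: | IN={} | OUT={}
  B1: | IN={} | OUT={}
  B2: | IN={} | OUT={e-e}
  B3: | IN={e-e} | OUT={a*a, a+e, e-e}
  B4: | IN={a*a, a+e, e-e} | OUT={}
  B5: | IN={} | OUT={f-f}
  B6: | IN={f-f} | OUT={d+f, f-f}

Merge at B5: IN[B5] = OUT[B4] = {}
Applying B5's transfer function to that IN value gives OUT[B5] (row B5 above).

Answer: {f-f}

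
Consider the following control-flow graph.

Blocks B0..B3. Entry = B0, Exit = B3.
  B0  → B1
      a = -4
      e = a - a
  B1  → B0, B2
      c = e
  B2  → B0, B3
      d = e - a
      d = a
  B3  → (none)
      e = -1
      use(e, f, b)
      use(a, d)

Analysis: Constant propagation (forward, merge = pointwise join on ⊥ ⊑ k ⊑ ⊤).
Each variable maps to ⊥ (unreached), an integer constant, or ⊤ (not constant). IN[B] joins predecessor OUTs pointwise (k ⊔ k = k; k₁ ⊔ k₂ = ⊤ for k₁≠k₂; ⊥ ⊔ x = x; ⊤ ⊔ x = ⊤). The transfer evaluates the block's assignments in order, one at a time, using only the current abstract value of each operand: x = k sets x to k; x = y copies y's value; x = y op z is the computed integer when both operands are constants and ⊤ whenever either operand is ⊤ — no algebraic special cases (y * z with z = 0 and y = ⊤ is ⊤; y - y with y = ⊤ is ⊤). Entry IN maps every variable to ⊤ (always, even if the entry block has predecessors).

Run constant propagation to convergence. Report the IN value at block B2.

Per-block solution:
  B0:  IN=(all ⊤)  OUT={a:-4, e:0; rest ⊤}
  B1:  IN={a:-4, e:0; rest ⊤}  OUT={a:-4, c:0, e:0; rest ⊤}
  B2:  IN={a:-4, c:0, e:0; rest ⊤}  OUT={a:-4, c:0, d:-4, e:0; rest ⊤}
  B3:  IN={a:-4, c:0, d:-4, e:0; rest ⊤}  OUT={a:-4, c:0, d:-4, e:-1; rest ⊤}

Merge at B2: IN[B2] = OUT[B1] = {a: -4, b: ⊤, c: 0, d: ⊤, e: 0, f: ⊤}

Answer: {a: -4, b: ⊤, c: 0, d: ⊤, e: 0, f: ⊤}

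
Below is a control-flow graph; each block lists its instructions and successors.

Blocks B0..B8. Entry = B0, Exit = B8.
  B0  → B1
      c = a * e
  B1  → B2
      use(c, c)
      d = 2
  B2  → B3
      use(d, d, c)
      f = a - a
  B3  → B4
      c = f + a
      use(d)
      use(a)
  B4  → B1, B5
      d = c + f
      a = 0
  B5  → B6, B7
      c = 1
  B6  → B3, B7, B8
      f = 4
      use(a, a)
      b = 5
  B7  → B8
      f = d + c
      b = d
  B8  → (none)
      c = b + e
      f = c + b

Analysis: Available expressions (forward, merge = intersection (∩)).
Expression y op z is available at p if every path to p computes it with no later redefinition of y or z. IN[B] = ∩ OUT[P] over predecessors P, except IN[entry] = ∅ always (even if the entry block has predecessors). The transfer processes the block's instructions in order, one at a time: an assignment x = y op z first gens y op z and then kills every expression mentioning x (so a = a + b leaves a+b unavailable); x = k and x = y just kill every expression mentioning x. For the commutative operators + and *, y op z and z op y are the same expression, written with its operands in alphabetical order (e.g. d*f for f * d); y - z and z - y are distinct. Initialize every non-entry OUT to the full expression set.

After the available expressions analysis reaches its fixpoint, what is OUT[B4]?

Answer: {c+f}

Derivation:
Per-block solution:
  B0:   IN={}   OUT={a*e}
  B1:   IN={}   OUT={}
  B2:   IN={}   OUT={a-a}
  B3:   IN={}   OUT={a+f}
  B4:   IN={a+f}   OUT={c+f}
  B5:   IN={c+f}   OUT={}
  B6:   IN={}   OUT={}
  B7:   IN={}   OUT={c+d}
  B8:   IN={}   OUT={b+c, b+e}

Merge at B4: IN[B4] = OUT[B3] = {a+f}
Applying B4's transfer function to that IN value gives OUT[B4] (row B4 above).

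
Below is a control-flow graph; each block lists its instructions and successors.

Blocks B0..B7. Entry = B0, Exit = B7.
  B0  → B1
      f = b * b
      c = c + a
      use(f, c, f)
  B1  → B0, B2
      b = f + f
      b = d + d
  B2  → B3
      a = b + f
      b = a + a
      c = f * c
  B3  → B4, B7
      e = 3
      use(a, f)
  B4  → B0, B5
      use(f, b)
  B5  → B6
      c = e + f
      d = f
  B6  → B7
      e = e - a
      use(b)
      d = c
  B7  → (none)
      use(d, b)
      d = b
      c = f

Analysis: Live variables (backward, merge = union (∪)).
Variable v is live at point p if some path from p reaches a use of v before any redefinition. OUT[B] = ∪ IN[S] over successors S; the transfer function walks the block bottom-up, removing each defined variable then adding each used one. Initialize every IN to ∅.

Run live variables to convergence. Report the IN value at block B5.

Per-block solution:
  B0: | IN={a, b, c, d} | OUT={a, c, d, f}
  B1: | IN={a, c, d, f} | OUT={a, b, c, d, f}
  B2: | IN={b, c, d, f} | OUT={a, b, c, d, f}
  B3: | IN={a, b, c, d, f} | OUT={a, b, c, d, e, f}
  B4: | IN={a, b, c, d, e, f} | OUT={a, b, c, d, e, f}
  B5: | IN={a, b, e, f} | OUT={a, b, c, e, f}
  B6: | IN={a, b, c, e, f} | OUT={b, d, f}
  B7: | IN={b, d, f} | OUT={}

Merge at B5: OUT[B5] = IN[B6] = {a, b, c, e, f}
Applying B5's transfer function to that OUT value gives IN[B5] (row B5 above).

Answer: {a, b, e, f}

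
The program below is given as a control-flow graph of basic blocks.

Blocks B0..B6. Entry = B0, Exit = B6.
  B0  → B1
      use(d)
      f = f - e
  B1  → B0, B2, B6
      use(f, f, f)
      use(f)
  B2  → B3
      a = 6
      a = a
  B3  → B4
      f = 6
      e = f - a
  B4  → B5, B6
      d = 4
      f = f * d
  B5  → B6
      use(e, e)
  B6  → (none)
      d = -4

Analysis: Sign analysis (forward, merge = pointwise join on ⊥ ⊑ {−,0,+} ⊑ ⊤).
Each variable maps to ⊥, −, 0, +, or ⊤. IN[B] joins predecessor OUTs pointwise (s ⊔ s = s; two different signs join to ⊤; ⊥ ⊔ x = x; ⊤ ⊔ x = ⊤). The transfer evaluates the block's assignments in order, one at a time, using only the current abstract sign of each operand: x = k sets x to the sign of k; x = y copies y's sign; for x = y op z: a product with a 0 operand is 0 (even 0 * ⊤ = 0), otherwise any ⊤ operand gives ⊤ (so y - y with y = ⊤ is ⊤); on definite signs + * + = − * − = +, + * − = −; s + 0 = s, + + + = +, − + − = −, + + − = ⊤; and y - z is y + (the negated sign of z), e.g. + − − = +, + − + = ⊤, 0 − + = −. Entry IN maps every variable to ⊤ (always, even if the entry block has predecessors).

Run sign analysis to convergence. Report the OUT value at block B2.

Answer: {a: +, b: ⊤, c: ⊤, d: ⊤, e: ⊤, f: ⊤}

Working:
Fixpoint table:
  B0:   IN=(all ⊤)   OUT=(all ⊤)
  B1:   IN=(all ⊤)   OUT=(all ⊤)
  B2:   IN=(all ⊤)   OUT={a:+; rest ⊤}
  B3:   IN={a:+; rest ⊤}   OUT={a:+, f:+; rest ⊤}
  B4:   IN={a:+, f:+; rest ⊤}   OUT={a:+, d:+, f:+; rest ⊤}
  B5:   IN={a:+, d:+, f:+; rest ⊤}   OUT={a:+, d:+, f:+; rest ⊤}
  B6:   IN=(all ⊤)   OUT={d:-; rest ⊤}

Merge at B2: IN[B2] = OUT[B1] = {a: ⊤, b: ⊤, c: ⊤, d: ⊤, e: ⊤, f: ⊤}
Applying B2's transfer function to that IN value gives OUT[B2] (row B2 above).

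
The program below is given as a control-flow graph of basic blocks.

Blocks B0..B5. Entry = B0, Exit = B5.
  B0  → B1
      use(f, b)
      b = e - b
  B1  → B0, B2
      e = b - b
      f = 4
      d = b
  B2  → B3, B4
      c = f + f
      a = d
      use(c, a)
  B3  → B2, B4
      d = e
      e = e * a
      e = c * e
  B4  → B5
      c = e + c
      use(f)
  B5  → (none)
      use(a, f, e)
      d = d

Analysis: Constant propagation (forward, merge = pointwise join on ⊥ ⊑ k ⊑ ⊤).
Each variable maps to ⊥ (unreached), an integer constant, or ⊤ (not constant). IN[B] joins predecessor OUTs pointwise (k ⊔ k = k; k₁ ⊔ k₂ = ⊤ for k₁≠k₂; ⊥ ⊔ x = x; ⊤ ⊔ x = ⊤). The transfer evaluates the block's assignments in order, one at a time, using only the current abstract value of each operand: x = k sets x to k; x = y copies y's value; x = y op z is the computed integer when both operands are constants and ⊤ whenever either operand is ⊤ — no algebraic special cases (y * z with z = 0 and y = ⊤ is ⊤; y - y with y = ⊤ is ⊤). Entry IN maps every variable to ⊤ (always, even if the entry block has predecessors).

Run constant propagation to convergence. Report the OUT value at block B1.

Answer: {a: ⊤, b: ⊤, c: ⊤, d: ⊤, e: ⊤, f: 4}

Derivation:
Fixpoint table:
  B0:   IN=(all ⊤)   OUT=(all ⊤)
  B1:   IN=(all ⊤)   OUT={f:4; rest ⊤}
  B2:   IN={f:4; rest ⊤}   OUT={c:8, f:4; rest ⊤}
  B3:   IN={c:8, f:4; rest ⊤}   OUT={c:8, f:4; rest ⊤}
  B4:   IN={c:8, f:4; rest ⊤}   OUT={f:4; rest ⊤}
  B5:   IN={f:4; rest ⊤}   OUT={f:4; rest ⊤}

Merge at B1: IN[B1] = OUT[B0] = {a: ⊤, b: ⊤, c: ⊤, d: ⊤, e: ⊤, f: ⊤}
Applying B1's transfer function to that IN value gives OUT[B1] (row B1 above).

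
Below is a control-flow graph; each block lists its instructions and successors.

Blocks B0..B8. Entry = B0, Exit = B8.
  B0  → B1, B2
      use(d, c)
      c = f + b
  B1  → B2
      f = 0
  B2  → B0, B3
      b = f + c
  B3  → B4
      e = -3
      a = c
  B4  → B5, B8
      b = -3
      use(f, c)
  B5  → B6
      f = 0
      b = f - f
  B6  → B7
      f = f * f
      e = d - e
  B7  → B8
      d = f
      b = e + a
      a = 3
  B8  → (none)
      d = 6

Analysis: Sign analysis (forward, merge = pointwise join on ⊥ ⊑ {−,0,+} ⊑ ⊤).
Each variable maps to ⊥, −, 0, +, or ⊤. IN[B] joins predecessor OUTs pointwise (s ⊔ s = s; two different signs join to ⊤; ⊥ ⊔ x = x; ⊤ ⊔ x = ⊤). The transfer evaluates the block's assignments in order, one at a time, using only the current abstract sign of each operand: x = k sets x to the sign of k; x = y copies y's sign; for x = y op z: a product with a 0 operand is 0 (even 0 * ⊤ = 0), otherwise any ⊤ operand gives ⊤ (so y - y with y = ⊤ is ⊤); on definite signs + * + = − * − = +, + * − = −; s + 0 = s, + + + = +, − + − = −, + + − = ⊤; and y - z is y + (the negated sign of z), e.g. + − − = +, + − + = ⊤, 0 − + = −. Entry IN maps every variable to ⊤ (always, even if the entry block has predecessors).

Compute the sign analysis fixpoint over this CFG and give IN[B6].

Answer: {a: ⊤, b: 0, c: ⊤, d: ⊤, e: -, f: 0}

Derivation:
Converged values:
  B0: | IN=(all ⊤) | OUT=(all ⊤)
  B1: | IN=(all ⊤) | OUT={f:0; rest ⊤}
  B2: | IN=(all ⊤) | OUT=(all ⊤)
  B3: | IN=(all ⊤) | OUT={e:-; rest ⊤}
  B4: | IN={e:-; rest ⊤} | OUT={b:-, e:-; rest ⊤}
  B5: | IN={b:-, e:-; rest ⊤} | OUT={b:0, e:-, f:0; rest ⊤}
  B6: | IN={b:0, e:-, f:0; rest ⊤} | OUT={b:0, f:0; rest ⊤}
  B7: | IN={b:0, f:0; rest ⊤} | OUT={a:+, d:0, f:0; rest ⊤}
  B8: | IN=(all ⊤) | OUT={d:+; rest ⊤}

Merge at B6: IN[B6] = OUT[B5] = {a: ⊤, b: 0, c: ⊤, d: ⊤, e: -, f: 0}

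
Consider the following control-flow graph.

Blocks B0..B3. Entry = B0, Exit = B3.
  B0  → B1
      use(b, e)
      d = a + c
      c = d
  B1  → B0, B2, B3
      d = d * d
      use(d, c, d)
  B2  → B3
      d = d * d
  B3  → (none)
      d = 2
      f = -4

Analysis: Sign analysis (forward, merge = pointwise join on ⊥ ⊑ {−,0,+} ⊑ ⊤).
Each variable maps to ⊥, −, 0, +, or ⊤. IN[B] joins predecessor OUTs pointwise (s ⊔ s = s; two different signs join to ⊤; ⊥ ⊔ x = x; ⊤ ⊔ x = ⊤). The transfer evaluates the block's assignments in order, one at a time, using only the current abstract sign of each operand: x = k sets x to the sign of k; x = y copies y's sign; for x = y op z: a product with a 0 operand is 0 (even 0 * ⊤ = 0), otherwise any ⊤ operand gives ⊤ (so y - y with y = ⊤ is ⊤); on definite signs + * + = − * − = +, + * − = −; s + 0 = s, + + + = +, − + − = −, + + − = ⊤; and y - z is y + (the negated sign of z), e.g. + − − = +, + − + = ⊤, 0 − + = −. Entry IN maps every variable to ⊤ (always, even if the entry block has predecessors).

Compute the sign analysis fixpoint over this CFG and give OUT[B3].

Answer: {a: ⊤, b: ⊤, c: ⊤, d: +, e: ⊤, f: -}

Working:
Per-block solution:
  B0: | IN=(all ⊤) | OUT=(all ⊤)
  B1: | IN=(all ⊤) | OUT=(all ⊤)
  B2: | IN=(all ⊤) | OUT=(all ⊤)
  B3: | IN=(all ⊤) | OUT={d:+, f:-; rest ⊤}

Merge at B3: IN[B3] = OUT[B1] ⊔ OUT[B2] = {a: ⊤, b: ⊤, c: ⊤, d: ⊤, e: ⊤, f: ⊤}
Applying B3's transfer function to that IN value gives OUT[B3] (row B3 above).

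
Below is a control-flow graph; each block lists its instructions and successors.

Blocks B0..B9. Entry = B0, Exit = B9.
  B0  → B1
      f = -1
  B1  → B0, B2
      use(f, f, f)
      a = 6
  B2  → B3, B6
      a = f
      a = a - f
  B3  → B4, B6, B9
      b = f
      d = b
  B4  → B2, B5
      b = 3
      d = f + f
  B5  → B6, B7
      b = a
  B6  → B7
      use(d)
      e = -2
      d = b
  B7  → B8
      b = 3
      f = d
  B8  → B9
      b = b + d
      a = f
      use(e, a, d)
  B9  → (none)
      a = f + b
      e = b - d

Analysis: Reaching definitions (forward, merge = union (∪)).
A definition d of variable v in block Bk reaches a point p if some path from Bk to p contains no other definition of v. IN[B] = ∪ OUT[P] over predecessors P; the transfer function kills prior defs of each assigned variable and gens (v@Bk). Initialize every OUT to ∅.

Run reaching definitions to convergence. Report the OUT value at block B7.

Answer: {a@B2, b@B7, d@B4, d@B6, e@B6, f@B7}

Derivation:
Converged values:
  B0:  IN={a@B1, f@B0}  OUT={a@B1, f@B0}
  B1:  IN={a@B1, f@B0}  OUT={a@B1, f@B0}
  B2:  IN={a@B1, a@B2, b@B4, d@B4, f@B0}  OUT={a@B2, b@B4, d@B4, f@B0}
  B3:  IN={a@B2, b@B4, d@B4, f@B0}  OUT={a@B2, b@B3, d@B3, f@B0}
  B4:  IN={a@B2, b@B3, d@B3, f@B0}  OUT={a@B2, b@B4, d@B4, f@B0}
  B5:  IN={a@B2, b@B4, d@B4, f@B0}  OUT={a@B2, b@B5, d@B4, f@B0}
  B6:  IN={a@B2, b@B3, b@B4, b@B5, d@B3, d@B4, f@B0}  OUT={a@B2, b@B3, b@B4, b@B5, d@B6, e@B6, f@B0}
  B7:  IN={a@B2, b@B3, b@B4, b@B5, d@B4, d@B6, e@B6, f@B0}  OUT={a@B2, b@B7, d@B4, d@B6, e@B6, f@B7}
  B8:  IN={a@B2, b@B7, d@B4, d@B6, e@B6, f@B7}  OUT={a@B8, b@B8, d@B4, d@B6, e@B6, f@B7}
  B9:  IN={a@B2, a@B8, b@B3, b@B8, d@B3, d@B4, d@B6, e@B6, f@B0, f@B7}  OUT={a@B9, b@B3, b@B8, d@B3, d@B4, d@B6, e@B9, f@B0, f@B7}

Merge at B7: IN[B7] = OUT[B5] ⊔ OUT[B6] = {a@B2, b@B3, b@B4, b@B5, d@B4, d@B6, e@B6, f@B0}
Applying B7's transfer function to that IN value gives OUT[B7] (row B7 above).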